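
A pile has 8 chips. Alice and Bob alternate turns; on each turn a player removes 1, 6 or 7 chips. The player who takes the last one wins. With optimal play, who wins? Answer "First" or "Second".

W/L table (W = player to move can force a win):
i:   0  1  2  3  4  5  6  7  8
     L  W  L  W  L  W  W  W  W
Position 8 is W, so the first player wins.

First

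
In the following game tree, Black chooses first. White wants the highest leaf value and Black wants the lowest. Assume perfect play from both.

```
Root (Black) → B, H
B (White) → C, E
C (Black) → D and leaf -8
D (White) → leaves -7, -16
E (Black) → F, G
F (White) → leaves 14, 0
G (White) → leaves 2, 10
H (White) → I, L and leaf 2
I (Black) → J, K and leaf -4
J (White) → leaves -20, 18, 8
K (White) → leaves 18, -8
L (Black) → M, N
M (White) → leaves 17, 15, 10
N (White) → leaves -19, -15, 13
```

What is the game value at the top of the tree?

D (White): max(-7, -16) = -7
C (Black): min(-7, -8) = -8
F (White): max(14, 0) = 14
G (White): max(2, 10) = 10
E (Black): min(14, 10) = 10
B (White): max(-8, 10) = 10
J (White): max(-20, 18, 8) = 18
K (White): max(18, -8) = 18
I (Black): min(18, 18, -4) = -4
M (White): max(17, 15, 10) = 17
N (White): max(-19, -15, 13) = 13
L (Black): min(17, 13) = 13
H (White): max(-4, 13, 2) = 13
Root (Black): min(10, 13) = 10

10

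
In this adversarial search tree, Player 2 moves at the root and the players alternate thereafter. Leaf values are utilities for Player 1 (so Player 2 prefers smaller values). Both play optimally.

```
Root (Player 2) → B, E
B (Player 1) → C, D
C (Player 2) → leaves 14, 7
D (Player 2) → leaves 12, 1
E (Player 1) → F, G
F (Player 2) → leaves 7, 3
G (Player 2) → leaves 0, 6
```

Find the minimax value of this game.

C (Player 2): min(14, 7) = 7
D (Player 2): min(12, 1) = 1
B (Player 1): max(7, 1) = 7
F (Player 2): min(7, 3) = 3
G (Player 2): min(0, 6) = 0
E (Player 1): max(3, 0) = 3
Root (Player 2): min(7, 3) = 3

3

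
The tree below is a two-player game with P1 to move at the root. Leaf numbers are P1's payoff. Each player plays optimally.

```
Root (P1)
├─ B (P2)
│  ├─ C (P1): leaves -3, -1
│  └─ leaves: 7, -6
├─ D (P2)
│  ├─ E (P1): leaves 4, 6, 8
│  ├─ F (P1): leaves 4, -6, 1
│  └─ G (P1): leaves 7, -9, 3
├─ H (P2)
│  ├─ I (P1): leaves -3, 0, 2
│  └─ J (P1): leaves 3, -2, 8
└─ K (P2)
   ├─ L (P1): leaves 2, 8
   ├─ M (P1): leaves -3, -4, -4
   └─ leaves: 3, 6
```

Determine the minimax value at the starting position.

4

C (P1): max(-3, -1) = -1
B (P2): min(-1, 7, -6) = -6
E (P1): max(4, 6, 8) = 8
F (P1): max(4, -6, 1) = 4
G (P1): max(7, -9, 3) = 7
D (P2): min(8, 4, 7) = 4
I (P1): max(-3, 0, 2) = 2
J (P1): max(3, -2, 8) = 8
H (P2): min(2, 8) = 2
L (P1): max(2, 8) = 8
M (P1): max(-3, -4, -4) = -3
K (P2): min(8, -3, 3, 6) = -3
Root (P1): max(-6, 4, 2, -3) = 4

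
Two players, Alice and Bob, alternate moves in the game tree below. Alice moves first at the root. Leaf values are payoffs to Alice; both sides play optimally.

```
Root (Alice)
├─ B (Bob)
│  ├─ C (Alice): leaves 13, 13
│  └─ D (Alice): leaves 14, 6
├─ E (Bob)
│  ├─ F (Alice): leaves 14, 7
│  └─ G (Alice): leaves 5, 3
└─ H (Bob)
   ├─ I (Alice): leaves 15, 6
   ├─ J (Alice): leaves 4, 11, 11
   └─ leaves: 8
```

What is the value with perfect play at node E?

F: max(14, 7) = 14
G: max(5, 3) = 5
E: min(14, 5) = 5

5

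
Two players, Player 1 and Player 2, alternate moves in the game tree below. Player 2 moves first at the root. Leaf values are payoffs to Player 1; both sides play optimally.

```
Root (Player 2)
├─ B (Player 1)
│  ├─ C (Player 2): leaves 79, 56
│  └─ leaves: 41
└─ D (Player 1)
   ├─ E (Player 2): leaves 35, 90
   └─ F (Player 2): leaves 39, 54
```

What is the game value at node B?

C: min(79, 56) = 56
B: max(56, 41) = 56

56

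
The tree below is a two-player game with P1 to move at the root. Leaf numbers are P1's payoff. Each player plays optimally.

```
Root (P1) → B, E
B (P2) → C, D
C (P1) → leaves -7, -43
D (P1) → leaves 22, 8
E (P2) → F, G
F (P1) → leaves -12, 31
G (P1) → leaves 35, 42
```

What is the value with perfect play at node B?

C: max(-7, -43) = -7
D: max(22, 8) = 22
B: min(-7, 22) = -7

-7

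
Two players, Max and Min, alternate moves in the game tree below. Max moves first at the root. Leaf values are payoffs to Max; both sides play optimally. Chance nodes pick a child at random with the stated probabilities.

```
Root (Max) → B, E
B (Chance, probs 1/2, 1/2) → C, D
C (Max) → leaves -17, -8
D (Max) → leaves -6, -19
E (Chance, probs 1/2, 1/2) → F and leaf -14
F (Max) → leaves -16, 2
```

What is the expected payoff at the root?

-6

C (Max): max(-17, -8) = -8
D (Max): max(-6, -19) = -6
B (Chance): 1/2·-8 + 1/2·-6 = -7
F (Max): max(-16, 2) = 2
E (Chance): 1/2·2 + 1/2·-14 = -6
Root (Max): max(-7, -6) = -6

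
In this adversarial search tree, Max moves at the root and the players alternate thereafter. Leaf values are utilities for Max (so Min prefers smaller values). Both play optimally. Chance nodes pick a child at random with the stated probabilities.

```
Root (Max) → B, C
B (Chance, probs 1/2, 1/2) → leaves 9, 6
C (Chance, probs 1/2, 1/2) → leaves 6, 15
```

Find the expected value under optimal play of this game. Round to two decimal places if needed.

B (Chance): 1/2·9 + 1/2·6 = 7.5
C (Chance): 1/2·6 + 1/2·15 = 10.5
Root (Max): max(7.5, 10.5) = 10.5

10.5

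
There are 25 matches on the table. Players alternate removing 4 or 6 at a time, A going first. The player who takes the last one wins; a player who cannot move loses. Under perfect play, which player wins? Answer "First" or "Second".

Compute winning (W) and losing (L) positions by backward induction:
i:   0  1  2  3  4  5  6  7  8  9 10 11 12 13 14 15 16 17 18 19 20 21 22 23 24 25
     L  L  L  L  W  W  W  W  W  W  L  L  L  L  W  W  W  W  W  W  L  L  L  L  W  W
Position 25 is W, so the first player wins.

First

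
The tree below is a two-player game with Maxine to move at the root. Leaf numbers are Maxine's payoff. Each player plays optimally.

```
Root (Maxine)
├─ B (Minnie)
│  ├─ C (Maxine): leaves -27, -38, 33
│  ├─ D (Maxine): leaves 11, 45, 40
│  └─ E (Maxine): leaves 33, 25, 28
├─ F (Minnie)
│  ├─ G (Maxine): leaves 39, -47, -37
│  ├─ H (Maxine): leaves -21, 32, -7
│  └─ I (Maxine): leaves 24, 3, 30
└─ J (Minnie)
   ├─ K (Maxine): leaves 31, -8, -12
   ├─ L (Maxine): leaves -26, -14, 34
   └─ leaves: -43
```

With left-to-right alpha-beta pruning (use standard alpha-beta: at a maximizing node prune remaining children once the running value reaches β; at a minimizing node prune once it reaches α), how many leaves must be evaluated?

15

C [α=-∞,β=+∞]: v=33
D [α=-∞,β=33]: v=45 after child 2 ≥ β → β-cutoff, skip 1
E [α=-∞,β=33]: v=33 after child 1 ≥ β → β-cutoff, skip 2
B [α=-∞,β=+∞]: v=33
G [α=33,β=+∞]: v=39
H [α=33,β=39]: v=32
F [α=33,β=+∞]: v=32 after child 2 ≤ α → α-cutoff, skip 1
K [α=33,β=+∞]: v=31
J [α=33,β=+∞]: v=31 after child 1 ≤ α → α-cutoff, skip 2
Root [α=-∞,β=+∞]: v=33
Leaves evaluated: 15 of 25.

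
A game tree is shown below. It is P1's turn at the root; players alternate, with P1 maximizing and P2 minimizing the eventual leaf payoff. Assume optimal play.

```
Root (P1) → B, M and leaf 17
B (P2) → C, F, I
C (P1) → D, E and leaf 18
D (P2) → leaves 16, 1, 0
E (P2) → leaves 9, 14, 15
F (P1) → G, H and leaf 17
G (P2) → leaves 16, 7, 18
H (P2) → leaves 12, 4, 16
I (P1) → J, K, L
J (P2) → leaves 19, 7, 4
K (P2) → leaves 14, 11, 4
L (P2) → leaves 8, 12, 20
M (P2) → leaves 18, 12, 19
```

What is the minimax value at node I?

J: min(19, 7, 4) = 4
K: min(14, 11, 4) = 4
L: min(8, 12, 20) = 8
I: max(4, 4, 8) = 8

8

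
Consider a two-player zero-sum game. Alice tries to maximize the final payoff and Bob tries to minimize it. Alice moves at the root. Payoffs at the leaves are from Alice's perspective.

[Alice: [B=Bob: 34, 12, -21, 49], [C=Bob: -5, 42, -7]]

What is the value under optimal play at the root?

-7

B (Bob): min(34, 12, -21, 49) = -21
C (Bob): min(-5, 42, -7) = -7
Root (Alice): max(-21, -7) = -7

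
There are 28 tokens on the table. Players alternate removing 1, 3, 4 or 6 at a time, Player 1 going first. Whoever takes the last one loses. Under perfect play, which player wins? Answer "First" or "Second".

First

Mark each pile size as W (mover wins) or L (mover loses):
i:   0  1  2  3  4  5  6  7  8  9 10 11 12 13 14 15 16 17 18 19 20 21 22 23 24 25 26 27 28
     W  L  W  L  W  W  W  W  L  W  L  W  W  W  W  L  W  L  W  W  W  W  L  W  L  W  W  W  W
Position 28 is W, so the first player wins.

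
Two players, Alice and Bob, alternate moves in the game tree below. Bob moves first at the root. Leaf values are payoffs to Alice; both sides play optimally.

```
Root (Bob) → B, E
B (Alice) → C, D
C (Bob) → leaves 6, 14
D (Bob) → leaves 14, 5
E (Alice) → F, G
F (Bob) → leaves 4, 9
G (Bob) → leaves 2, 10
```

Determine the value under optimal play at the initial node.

4

C (Bob): min(6, 14) = 6
D (Bob): min(14, 5) = 5
B (Alice): max(6, 5) = 6
F (Bob): min(4, 9) = 4
G (Bob): min(2, 10) = 2
E (Alice): max(4, 2) = 4
Root (Bob): min(6, 4) = 4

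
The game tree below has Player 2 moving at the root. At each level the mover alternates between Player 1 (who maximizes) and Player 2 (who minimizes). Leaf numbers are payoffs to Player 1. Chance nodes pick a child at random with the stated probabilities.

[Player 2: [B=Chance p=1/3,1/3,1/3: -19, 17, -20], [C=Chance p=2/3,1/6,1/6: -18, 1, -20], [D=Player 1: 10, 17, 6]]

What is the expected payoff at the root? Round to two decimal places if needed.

-15.17

B (Chance): 1/3·-19 + 1/3·17 + 1/3·-20 = -7.33
C (Chance): 2/3·-18 + 1/6·1 + 1/6·-20 = -15.17
D (Player 1): max(10, 17, 6) = 17
Root (Player 2): min(-7.33, -15.17, 17) = -15.17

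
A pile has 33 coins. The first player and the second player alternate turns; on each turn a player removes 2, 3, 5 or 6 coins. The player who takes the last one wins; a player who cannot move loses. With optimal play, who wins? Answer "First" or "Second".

Second

Mark each pile size as W (mover wins) or L (mover loses):
i:   0  1  2  3  4  5  6  7  8  9 10 11 12 13 14 15 16 17 18 19 20 21 22 23 24 25 26 27 28 29 30 31 32 33
     L  L  W  W  W  W  W  W  L  L  W  W  W  W  W  W  L  L  W  W  W  W  W  W  L  L  W  W  W  W  W  W  L  L
Position 33 is L, so the second player wins.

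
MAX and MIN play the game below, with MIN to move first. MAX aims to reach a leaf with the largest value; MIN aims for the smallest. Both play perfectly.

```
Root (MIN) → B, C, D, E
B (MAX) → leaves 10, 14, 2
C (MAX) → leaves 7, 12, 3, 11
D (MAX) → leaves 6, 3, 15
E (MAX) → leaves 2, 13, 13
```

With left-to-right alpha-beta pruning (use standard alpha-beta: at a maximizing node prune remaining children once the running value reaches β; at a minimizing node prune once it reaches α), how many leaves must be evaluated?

B [α=-∞,β=+∞]: v=14
C [α=-∞,β=14]: v=12
D [α=-∞,β=12]: v=15
E [α=-∞,β=12]: v=13 after child 2 ≥ β → β-cutoff, skip 1
Root [α=-∞,β=+∞]: v=12
Leaves evaluated: 12 of 13.

12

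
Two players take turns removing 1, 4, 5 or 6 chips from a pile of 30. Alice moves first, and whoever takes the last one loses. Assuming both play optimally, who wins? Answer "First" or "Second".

Second

W/L table (W = player to move can force a win):
i:   0  1  2  3  4  5  6  7  8  9 10 11 12 13 14 15 16 17 18 19 20 21 22 23 24 25 26 27 28 29 30
     W  L  W  L  W  W  W  W  W  W  L  W  L  W  W  W  W  W  W  L  W  L  W  W  W  W  W  W  L  W  L
Position 30 is L, so the second player wins.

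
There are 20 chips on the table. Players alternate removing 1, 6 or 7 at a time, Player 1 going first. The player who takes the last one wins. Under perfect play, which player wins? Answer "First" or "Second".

First

i:   0  1  2  3  4  5  6  7  8  9 10 11 12 13 14 15 16 17 18 19 20
     L  W  L  W  L  W  W  W  W  W  W  W  L  W  L  W  L  W  W  W  W
Position 20 is W, so the first player wins.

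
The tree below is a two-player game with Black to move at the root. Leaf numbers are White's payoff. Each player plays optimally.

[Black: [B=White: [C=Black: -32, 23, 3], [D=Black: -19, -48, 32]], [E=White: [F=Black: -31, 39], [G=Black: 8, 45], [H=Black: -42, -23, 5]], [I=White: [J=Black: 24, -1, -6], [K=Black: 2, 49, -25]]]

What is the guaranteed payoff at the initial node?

C (Black): min(-32, 23, 3) = -32
D (Black): min(-19, -48, 32) = -48
B (White): max(-32, -48) = -32
F (Black): min(-31, 39) = -31
G (Black): min(8, 45) = 8
H (Black): min(-42, -23, 5) = -42
E (White): max(-31, 8, -42) = 8
J (Black): min(24, -1, -6) = -6
K (Black): min(2, 49, -25) = -25
I (White): max(-6, -25) = -6
Root (Black): min(-32, 8, -6) = -32

-32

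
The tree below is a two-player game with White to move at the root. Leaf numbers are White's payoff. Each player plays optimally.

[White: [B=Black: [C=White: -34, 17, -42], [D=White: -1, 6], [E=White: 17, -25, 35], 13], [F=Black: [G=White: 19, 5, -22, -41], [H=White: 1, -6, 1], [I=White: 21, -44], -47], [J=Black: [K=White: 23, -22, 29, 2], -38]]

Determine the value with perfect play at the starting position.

6

C (White): max(-34, 17, -42) = 17
D (White): max(-1, 6) = 6
E (White): max(17, -25, 35) = 35
B (Black): min(17, 6, 35, 13) = 6
G (White): max(19, 5, -22, -41) = 19
H (White): max(1, -6, 1) = 1
I (White): max(21, -44) = 21
F (Black): min(19, 1, 21, -47) = -47
K (White): max(23, -22, 29, 2) = 29
J (Black): min(29, -38) = -38
Root (White): max(6, -47, -38) = 6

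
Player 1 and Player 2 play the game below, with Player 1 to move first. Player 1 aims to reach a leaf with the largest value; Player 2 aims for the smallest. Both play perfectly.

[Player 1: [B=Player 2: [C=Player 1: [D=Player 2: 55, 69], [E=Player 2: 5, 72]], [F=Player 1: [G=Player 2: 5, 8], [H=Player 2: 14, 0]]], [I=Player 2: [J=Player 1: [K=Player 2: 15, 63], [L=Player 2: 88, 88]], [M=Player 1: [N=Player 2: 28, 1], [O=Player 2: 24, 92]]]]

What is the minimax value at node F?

G: min(5, 8) = 5
H: min(14, 0) = 0
F: max(5, 0) = 5

5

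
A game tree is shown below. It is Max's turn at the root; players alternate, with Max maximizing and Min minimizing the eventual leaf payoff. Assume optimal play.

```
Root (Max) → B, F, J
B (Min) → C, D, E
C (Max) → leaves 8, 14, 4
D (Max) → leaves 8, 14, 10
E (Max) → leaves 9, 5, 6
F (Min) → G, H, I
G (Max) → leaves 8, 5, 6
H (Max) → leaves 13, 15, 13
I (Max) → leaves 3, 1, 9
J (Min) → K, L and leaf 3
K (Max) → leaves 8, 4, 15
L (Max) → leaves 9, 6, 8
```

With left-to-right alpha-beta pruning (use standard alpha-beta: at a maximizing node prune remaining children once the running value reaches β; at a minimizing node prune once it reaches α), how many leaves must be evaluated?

C [α=-∞,β=+∞]: v=14
D [α=-∞,β=14]: v=14 after child 2 ≥ β → β-cutoff, skip 1
E [α=-∞,β=14]: v=9
B [α=-∞,β=+∞]: v=9
G [α=9,β=+∞]: v=8
F [α=9,β=+∞]: v=8 after child 1 ≤ α → α-cutoff, skip 2
K [α=9,β=+∞]: v=15
L [α=9,β=15]: v=9
J [α=9,β=+∞]: v=9 after child 2 ≤ α → α-cutoff, skip 1
Root [α=-∞,β=+∞]: v=9
Leaves evaluated: 17 of 25.

17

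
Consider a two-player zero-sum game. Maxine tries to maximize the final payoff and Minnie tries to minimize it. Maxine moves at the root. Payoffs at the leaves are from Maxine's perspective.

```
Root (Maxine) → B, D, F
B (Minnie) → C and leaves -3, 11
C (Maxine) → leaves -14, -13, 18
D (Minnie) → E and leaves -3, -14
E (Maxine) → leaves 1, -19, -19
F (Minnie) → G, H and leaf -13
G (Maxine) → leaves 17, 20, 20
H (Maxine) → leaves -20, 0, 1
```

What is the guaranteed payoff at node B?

C: max(-14, -13, 18) = 18
B: min(18, -3, 11) = -3

-3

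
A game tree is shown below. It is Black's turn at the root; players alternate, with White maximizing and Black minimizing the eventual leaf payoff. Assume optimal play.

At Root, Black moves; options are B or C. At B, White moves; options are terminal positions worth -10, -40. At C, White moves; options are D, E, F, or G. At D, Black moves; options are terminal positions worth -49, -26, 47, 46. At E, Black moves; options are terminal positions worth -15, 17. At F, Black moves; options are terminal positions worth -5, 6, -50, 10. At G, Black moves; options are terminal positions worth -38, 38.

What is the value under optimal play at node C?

D: min(-49, -26, 47, 46) = -49
E: min(-15, 17) = -15
F: min(-5, 6, -50, 10) = -50
G: min(-38, 38) = -38
C: max(-49, -15, -50, -38) = -15

-15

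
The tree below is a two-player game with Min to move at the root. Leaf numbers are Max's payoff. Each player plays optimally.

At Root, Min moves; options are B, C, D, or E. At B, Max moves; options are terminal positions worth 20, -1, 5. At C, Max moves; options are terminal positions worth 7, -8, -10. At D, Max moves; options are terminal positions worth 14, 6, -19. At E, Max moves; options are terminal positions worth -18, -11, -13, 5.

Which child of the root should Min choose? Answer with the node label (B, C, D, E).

E

B (Max): max(20, -1, 5) = 20
C (Max): max(7, -8, -10) = 7
D (Max): max(14, 6, -19) = 14
E (Max): max(-18, -11, -13, 5) = 5
Root (Min): min(20, 7, 14, 5) = 5
Min picks the child with the lowest value: E (value 5).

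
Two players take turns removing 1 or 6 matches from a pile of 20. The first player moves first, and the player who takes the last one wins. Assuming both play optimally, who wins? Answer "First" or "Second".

Positions where the player to move wins (W) vs loses (L):
i:   0  1  2  3  4  5  6  7  8  9 10 11 12 13 14 15 16 17 18 19 20
     L  W  L  W  L  W  W  L  W  L  W  L  W  W  L  W  L  W  L  W  W
Position 20 is W, so the first player wins.

First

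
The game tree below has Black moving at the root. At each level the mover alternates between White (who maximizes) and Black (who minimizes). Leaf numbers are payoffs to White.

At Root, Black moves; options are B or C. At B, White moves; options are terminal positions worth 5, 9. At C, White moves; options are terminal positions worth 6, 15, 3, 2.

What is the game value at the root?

9

B (White): max(5, 9) = 9
C (White): max(6, 15, 3, 2) = 15
Root (Black): min(9, 15) = 9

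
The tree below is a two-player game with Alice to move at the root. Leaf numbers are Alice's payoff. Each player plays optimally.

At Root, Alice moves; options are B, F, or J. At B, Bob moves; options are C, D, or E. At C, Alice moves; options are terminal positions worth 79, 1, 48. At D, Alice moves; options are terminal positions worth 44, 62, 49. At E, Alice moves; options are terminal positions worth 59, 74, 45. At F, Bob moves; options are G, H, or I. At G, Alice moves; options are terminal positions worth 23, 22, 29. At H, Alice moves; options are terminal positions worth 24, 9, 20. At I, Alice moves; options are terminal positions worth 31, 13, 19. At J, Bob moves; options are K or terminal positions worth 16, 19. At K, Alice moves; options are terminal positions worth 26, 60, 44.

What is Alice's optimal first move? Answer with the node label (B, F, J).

C (Alice): max(79, 1, 48) = 79
D (Alice): max(44, 62, 49) = 62
E (Alice): max(59, 74, 45) = 74
B (Bob): min(79, 62, 74) = 62
G (Alice): max(23, 22, 29) = 29
H (Alice): max(24, 9, 20) = 24
I (Alice): max(31, 13, 19) = 31
F (Bob): min(29, 24, 31) = 24
K (Alice): max(26, 60, 44) = 60
J (Bob): min(60, 16, 19) = 16
Root (Alice): max(62, 24, 16) = 62
Alice picks the child with the highest value: B (value 62).

B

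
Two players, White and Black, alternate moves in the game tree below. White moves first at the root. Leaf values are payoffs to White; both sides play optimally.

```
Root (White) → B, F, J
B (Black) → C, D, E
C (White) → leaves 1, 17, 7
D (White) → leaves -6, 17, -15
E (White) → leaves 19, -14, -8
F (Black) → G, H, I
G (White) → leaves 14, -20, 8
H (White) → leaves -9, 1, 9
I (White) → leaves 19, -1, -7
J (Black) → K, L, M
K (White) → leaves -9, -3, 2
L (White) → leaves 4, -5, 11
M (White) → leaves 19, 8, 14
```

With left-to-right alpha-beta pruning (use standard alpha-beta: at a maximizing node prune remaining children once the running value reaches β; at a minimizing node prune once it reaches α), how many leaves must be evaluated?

12

C [α=-∞,β=+∞]: v=17
D [α=-∞,β=17]: v=17 after child 2 ≥ β → β-cutoff, skip 1
E [α=-∞,β=17]: v=19 after child 1 ≥ β → β-cutoff, skip 2
B [α=-∞,β=+∞]: v=17
G [α=17,β=+∞]: v=14
F [α=17,β=+∞]: v=14 after child 1 ≤ α → α-cutoff, skip 2
K [α=17,β=+∞]: v=2
J [α=17,β=+∞]: v=2 after child 1 ≤ α → α-cutoff, skip 2
Root [α=-∞,β=+∞]: v=17
Leaves evaluated: 12 of 27.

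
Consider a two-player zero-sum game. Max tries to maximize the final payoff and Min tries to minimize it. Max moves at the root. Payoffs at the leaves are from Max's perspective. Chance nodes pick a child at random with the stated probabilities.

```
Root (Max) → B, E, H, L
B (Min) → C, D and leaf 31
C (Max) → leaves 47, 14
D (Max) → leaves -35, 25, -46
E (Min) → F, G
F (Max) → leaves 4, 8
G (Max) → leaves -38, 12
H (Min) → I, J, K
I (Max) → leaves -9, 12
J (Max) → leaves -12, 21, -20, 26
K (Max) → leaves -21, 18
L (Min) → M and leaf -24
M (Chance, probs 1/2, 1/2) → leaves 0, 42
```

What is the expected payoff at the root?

C (Max): max(47, 14) = 47
D (Max): max(-35, 25, -46) = 25
B (Min): min(47, 25, 31) = 25
F (Max): max(4, 8) = 8
G (Max): max(-38, 12) = 12
E (Min): min(8, 12) = 8
I (Max): max(-9, 12) = 12
J (Max): max(-12, 21, -20, 26) = 26
K (Max): max(-21, 18) = 18
H (Min): min(12, 26, 18) = 12
M (Chance): 1/2·0 + 1/2·42 = 21
L (Min): min(21, -24) = -24
Root (Max): max(25, 8, 12, -24) = 25

25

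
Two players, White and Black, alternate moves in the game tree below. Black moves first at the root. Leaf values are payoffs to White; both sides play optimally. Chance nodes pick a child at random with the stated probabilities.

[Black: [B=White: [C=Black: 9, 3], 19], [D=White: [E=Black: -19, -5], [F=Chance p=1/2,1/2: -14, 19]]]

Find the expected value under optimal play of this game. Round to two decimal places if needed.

2.5

C (Black): min(9, 3) = 3
B (White): max(3, 19) = 19
E (Black): min(-19, -5) = -19
F (Chance): 1/2·-14 + 1/2·19 = 2.5
D (White): max(-19, 2.5) = 2.5
Root (Black): min(19, 2.5) = 2.5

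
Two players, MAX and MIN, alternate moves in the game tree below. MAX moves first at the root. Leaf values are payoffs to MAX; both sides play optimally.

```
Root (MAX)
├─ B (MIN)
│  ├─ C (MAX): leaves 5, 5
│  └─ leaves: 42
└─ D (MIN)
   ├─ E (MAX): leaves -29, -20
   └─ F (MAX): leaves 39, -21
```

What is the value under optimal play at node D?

E: max(-29, -20) = -20
F: max(39, -21) = 39
D: min(-20, 39) = -20

-20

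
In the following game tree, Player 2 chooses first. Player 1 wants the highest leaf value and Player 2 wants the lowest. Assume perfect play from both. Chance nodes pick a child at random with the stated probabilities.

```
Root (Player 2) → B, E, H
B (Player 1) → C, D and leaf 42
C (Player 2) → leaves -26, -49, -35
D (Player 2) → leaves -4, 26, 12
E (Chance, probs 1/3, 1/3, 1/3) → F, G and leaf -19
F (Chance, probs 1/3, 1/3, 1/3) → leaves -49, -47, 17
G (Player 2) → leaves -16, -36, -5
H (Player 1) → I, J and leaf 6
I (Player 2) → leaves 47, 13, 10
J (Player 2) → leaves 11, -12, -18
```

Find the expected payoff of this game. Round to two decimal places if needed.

-27.11

C (Player 2): min(-26, -49, -35) = -49
D (Player 2): min(-4, 26, 12) = -4
B (Player 1): max(-49, -4, 42) = 42
F (Chance): 1/3·-49 + 1/3·-47 + 1/3·17 = -26.33
G (Player 2): min(-16, -36, -5) = -36
E (Chance): 1/3·-26.33 + 1/3·-36 + 1/3·-19 = -27.11
I (Player 2): min(47, 13, 10) = 10
J (Player 2): min(11, -12, -18) = -18
H (Player 1): max(10, -18, 6) = 10
Root (Player 2): min(42, -27.11, 10) = -27.11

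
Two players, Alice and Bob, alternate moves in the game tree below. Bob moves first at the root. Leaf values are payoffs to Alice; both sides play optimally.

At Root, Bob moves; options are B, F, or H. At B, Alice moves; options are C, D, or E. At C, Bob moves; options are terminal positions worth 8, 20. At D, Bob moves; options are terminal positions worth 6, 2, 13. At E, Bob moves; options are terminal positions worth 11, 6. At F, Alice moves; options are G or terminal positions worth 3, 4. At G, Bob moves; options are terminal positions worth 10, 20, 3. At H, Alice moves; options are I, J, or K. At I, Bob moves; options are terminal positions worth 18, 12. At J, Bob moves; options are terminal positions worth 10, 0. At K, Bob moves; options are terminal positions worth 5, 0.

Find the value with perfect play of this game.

C (Bob): min(8, 20) = 8
D (Bob): min(6, 2, 13) = 2
E (Bob): min(11, 6) = 6
B (Alice): max(8, 2, 6) = 8
G (Bob): min(10, 20, 3) = 3
F (Alice): max(3, 3, 4) = 4
I (Bob): min(18, 12) = 12
J (Bob): min(10, 0) = 0
K (Bob): min(5, 0) = 0
H (Alice): max(12, 0, 0) = 12
Root (Bob): min(8, 4, 12) = 4

4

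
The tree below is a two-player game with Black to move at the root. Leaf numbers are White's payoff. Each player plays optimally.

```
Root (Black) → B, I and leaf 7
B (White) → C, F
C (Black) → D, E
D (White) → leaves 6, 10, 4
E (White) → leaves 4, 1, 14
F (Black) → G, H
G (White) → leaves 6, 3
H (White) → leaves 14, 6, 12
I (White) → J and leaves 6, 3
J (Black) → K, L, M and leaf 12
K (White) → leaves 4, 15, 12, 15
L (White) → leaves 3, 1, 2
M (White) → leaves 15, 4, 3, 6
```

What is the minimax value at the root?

6

D (White): max(6, 10, 4) = 10
E (White): max(4, 1, 14) = 14
C (Black): min(10, 14) = 10
G (White): max(6, 3) = 6
H (White): max(14, 6, 12) = 14
F (Black): min(6, 14) = 6
B (White): max(10, 6) = 10
K (White): max(4, 15, 12, 15) = 15
L (White): max(3, 1, 2) = 3
M (White): max(15, 4, 3, 6) = 15
J (Black): min(15, 3, 15, 12) = 3
I (White): max(3, 6, 3) = 6
Root (Black): min(10, 6, 7) = 6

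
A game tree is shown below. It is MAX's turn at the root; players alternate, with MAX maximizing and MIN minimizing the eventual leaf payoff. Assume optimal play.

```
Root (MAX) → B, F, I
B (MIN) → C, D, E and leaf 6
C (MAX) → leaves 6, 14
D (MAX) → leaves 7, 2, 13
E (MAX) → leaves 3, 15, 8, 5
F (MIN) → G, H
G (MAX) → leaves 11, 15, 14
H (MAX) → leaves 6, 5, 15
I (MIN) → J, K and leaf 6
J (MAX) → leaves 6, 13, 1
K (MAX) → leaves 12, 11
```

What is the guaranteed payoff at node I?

6

J: max(6, 13, 1) = 13
K: max(12, 11) = 12
I: min(13, 12, 6) = 6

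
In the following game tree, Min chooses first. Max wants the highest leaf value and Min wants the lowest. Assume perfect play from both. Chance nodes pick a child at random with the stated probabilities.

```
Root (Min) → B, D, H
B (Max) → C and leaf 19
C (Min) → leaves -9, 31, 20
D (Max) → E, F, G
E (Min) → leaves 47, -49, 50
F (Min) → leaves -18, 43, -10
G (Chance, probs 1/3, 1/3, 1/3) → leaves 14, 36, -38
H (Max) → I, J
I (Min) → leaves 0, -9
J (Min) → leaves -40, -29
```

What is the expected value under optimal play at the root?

-9

C (Min): min(-9, 31, 20) = -9
B (Max): max(-9, 19) = 19
E (Min): min(47, -49, 50) = -49
F (Min): min(-18, 43, -10) = -18
G (Chance): 1/3·14 + 1/3·36 + 1/3·-38 = 4
D (Max): max(-49, -18, 4) = 4
I (Min): min(0, -9) = -9
J (Min): min(-40, -29) = -40
H (Max): max(-9, -40) = -9
Root (Min): min(19, 4, -9) = -9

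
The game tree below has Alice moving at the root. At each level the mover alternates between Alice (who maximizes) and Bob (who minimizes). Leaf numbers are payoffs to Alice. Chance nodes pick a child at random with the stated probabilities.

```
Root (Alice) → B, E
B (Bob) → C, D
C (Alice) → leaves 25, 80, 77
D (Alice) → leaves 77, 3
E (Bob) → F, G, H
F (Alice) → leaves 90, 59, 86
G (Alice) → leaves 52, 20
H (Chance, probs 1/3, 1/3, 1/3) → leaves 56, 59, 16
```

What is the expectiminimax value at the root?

77

C (Alice): max(25, 80, 77) = 80
D (Alice): max(77, 3) = 77
B (Bob): min(80, 77) = 77
F (Alice): max(90, 59, 86) = 90
G (Alice): max(52, 20) = 52
H (Chance): 1/3·56 + 1/3·59 + 1/3·16 = 43.67
E (Bob): min(90, 52, 43.67) = 43.67
Root (Alice): max(77, 43.67) = 77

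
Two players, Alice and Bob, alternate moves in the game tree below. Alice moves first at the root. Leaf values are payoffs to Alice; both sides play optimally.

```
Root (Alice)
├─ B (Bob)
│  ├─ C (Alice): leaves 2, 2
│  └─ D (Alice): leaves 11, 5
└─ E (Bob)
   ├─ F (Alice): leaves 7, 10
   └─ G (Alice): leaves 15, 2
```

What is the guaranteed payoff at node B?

2

C: max(2, 2) = 2
D: max(11, 5) = 11
B: min(2, 11) = 2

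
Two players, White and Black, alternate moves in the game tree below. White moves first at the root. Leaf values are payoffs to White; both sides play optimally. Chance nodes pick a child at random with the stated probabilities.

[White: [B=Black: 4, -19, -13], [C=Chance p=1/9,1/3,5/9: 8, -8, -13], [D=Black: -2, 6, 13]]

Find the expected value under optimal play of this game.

-2

B (Black): min(4, -19, -13) = -19
C (Chance): 1/9·8 + 1/3·-8 + 5/9·-13 = -9
D (Black): min(-2, 6, 13) = -2
Root (White): max(-19, -9, -2) = -2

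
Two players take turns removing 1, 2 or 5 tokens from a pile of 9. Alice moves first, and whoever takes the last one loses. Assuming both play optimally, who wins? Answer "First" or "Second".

First

Positions where the player to move wins (W) vs loses (L):
i:   0  1  2  3  4  5  6  7  8  9
     W  L  W  W  L  W  W  L  W  W
Position 9 is W, so the first player wins.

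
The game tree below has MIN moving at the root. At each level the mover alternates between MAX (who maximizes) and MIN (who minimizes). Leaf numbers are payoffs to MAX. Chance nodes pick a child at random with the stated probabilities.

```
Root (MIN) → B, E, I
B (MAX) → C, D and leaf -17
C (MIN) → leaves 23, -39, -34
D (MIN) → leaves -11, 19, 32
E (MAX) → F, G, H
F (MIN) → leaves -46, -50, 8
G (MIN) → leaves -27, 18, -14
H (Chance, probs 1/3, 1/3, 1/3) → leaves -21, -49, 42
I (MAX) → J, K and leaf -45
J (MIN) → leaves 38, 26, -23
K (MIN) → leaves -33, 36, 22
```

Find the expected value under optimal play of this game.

-23

C (MIN): min(23, -39, -34) = -39
D (MIN): min(-11, 19, 32) = -11
B (MAX): max(-39, -11, -17) = -11
F (MIN): min(-46, -50, 8) = -50
G (MIN): min(-27, 18, -14) = -27
H (Chance): 1/3·-21 + 1/3·-49 + 1/3·42 = -9.33
E (MAX): max(-50, -27, -9.33) = -9.33
J (MIN): min(38, 26, -23) = -23
K (MIN): min(-33, 36, 22) = -33
I (MAX): max(-23, -33, -45) = -23
Root (MIN): min(-11, -9.33, -23) = -23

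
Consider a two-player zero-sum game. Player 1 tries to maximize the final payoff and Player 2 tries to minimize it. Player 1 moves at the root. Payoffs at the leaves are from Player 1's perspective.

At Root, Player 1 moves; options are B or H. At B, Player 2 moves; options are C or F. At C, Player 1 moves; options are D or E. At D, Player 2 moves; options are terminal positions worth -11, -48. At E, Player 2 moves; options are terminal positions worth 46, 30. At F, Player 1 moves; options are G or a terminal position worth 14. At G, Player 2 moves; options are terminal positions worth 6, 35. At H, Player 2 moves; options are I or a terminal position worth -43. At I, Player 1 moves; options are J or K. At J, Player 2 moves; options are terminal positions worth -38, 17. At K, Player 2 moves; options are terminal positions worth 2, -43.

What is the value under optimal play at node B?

14

D: min(-11, -48) = -48
E: min(46, 30) = 30
C: max(-48, 30) = 30
G: min(6, 35) = 6
F: max(6, 14) = 14
B: min(30, 14) = 14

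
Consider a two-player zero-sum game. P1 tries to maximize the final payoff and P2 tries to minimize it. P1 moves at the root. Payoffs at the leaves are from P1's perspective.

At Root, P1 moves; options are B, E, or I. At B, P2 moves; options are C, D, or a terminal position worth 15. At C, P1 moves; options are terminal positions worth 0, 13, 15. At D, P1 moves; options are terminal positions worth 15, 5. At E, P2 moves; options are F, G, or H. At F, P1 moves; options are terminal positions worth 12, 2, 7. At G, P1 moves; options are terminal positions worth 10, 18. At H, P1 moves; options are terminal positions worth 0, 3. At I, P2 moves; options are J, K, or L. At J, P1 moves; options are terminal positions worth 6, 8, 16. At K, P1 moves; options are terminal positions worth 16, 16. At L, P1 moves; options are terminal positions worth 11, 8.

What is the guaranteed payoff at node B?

C: max(0, 13, 15) = 15
D: max(15, 5) = 15
B: min(15, 15, 15) = 15

15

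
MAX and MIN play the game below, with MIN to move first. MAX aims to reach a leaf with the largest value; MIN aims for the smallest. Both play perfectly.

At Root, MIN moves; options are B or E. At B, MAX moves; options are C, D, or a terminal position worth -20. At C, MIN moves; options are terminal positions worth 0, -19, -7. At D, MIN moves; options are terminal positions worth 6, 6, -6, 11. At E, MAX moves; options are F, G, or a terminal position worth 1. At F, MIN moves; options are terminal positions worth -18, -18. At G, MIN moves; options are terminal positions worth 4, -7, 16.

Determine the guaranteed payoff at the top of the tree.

-6

C (MIN): min(0, -19, -7) = -19
D (MIN): min(6, 6, -6, 11) = -6
B (MAX): max(-19, -6, -20) = -6
F (MIN): min(-18, -18) = -18
G (MIN): min(4, -7, 16) = -7
E (MAX): max(-18, -7, 1) = 1
Root (MIN): min(-6, 1) = -6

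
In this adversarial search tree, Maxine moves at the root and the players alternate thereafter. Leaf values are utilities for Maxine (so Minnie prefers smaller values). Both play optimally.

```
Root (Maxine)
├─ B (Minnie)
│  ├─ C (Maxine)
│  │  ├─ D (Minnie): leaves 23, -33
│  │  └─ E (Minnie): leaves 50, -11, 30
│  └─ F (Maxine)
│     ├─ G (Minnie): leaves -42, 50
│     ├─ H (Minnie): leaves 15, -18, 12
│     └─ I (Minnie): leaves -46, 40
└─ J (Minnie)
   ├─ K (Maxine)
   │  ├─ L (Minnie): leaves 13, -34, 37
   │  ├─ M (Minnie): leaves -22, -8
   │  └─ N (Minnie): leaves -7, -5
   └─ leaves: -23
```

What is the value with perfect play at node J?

L: min(13, -34, 37) = -34
M: min(-22, -8) = -22
N: min(-7, -5) = -7
K: max(-34, -22, -7) = -7
J: min(-7, -23) = -23

-23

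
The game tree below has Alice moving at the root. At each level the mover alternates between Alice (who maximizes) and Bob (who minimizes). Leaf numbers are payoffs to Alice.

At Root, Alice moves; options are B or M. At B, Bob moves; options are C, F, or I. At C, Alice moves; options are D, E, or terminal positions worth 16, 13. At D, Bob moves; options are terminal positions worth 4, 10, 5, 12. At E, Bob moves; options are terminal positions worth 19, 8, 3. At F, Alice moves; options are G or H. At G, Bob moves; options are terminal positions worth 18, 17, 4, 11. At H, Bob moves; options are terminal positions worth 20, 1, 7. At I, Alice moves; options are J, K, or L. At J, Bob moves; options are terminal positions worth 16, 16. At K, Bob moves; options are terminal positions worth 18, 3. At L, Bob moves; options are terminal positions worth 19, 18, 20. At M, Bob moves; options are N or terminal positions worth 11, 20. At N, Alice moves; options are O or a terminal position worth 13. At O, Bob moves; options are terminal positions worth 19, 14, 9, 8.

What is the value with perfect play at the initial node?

D (Bob): min(4, 10, 5, 12) = 4
E (Bob): min(19, 8, 3) = 3
C (Alice): max(4, 3, 16, 13) = 16
G (Bob): min(18, 17, 4, 11) = 4
H (Bob): min(20, 1, 7) = 1
F (Alice): max(4, 1) = 4
J (Bob): min(16, 16) = 16
K (Bob): min(18, 3) = 3
L (Bob): min(19, 18, 20) = 18
I (Alice): max(16, 3, 18) = 18
B (Bob): min(16, 4, 18) = 4
O (Bob): min(19, 14, 9, 8) = 8
N (Alice): max(8, 13) = 13
M (Bob): min(13, 11, 20) = 11
Root (Alice): max(4, 11) = 11

11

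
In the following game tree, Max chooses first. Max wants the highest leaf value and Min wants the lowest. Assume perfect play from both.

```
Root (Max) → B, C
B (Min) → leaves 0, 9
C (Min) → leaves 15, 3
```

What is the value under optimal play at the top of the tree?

B (Min): min(0, 9) = 0
C (Min): min(15, 3) = 3
Root (Max): max(0, 3) = 3

3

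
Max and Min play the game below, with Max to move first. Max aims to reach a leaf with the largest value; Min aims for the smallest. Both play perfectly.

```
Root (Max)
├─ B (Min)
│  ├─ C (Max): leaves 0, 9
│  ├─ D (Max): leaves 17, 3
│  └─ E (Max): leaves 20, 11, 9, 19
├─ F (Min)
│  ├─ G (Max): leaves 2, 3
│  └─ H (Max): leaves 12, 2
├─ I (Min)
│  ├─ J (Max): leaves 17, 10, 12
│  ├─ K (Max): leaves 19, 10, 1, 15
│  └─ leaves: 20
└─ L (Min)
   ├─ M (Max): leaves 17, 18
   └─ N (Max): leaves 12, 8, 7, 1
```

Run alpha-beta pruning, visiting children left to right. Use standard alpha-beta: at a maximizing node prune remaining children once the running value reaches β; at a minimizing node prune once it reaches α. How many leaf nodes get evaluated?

C [α=-∞,β=+∞]: v=9
D [α=-∞,β=9]: v=17 after child 1 ≥ β → β-cutoff, skip 1
E [α=-∞,β=9]: v=20 after child 1 ≥ β → β-cutoff, skip 3
B [α=-∞,β=+∞]: v=9
G [α=9,β=+∞]: v=3
F [α=9,β=+∞]: v=3 after child 1 ≤ α → α-cutoff, skip 1
J [α=9,β=+∞]: v=17
K [α=9,β=17]: v=19 after child 1 ≥ β → β-cutoff, skip 3
I [α=9,β=+∞]: v=17
M [α=17,β=+∞]: v=18
N [α=17,β=18]: v=12
L [α=17,β=+∞]: v=12
Root [α=-∞,β=+∞]: v=17
Leaves evaluated: 17 of 26.

17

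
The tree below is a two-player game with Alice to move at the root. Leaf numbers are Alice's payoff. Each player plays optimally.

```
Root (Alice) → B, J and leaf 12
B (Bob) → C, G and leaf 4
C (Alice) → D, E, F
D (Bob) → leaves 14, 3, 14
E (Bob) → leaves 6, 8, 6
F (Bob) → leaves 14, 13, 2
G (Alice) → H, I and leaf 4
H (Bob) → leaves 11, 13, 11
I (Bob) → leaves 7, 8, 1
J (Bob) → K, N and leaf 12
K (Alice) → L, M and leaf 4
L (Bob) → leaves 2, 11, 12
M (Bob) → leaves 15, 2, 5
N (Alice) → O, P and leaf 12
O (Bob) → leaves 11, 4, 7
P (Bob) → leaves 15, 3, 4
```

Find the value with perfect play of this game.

12

D (Bob): min(14, 3, 14) = 3
E (Bob): min(6, 8, 6) = 6
F (Bob): min(14, 13, 2) = 2
C (Alice): max(3, 6, 2) = 6
H (Bob): min(11, 13, 11) = 11
I (Bob): min(7, 8, 1) = 1
G (Alice): max(11, 1, 4) = 11
B (Bob): min(6, 11, 4) = 4
L (Bob): min(2, 11, 12) = 2
M (Bob): min(15, 2, 5) = 2
K (Alice): max(2, 2, 4) = 4
O (Bob): min(11, 4, 7) = 4
P (Bob): min(15, 3, 4) = 3
N (Alice): max(4, 3, 12) = 12
J (Bob): min(4, 12, 12) = 4
Root (Alice): max(4, 4, 12) = 12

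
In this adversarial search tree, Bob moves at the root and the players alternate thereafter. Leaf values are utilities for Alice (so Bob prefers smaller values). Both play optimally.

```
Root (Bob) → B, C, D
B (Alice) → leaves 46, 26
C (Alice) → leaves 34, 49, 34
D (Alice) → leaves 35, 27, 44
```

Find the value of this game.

B (Alice): max(46, 26) = 46
C (Alice): max(34, 49, 34) = 49
D (Alice): max(35, 27, 44) = 44
Root (Bob): min(46, 49, 44) = 44

44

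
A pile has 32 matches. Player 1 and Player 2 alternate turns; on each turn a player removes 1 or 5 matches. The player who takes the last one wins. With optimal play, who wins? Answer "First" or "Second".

W/L table (W = player to move can force a win):
i:   0  1  2  3  4  5  6  7  8  9 10 11 12 13 14 15 16 17 18 19 20 21 22 23 24 25 26 27 28 29 30 31 32
     L  W  L  W  L  W  L  W  L  W  L  W  L  W  L  W  L  W  L  W  L  W  L  W  L  W  L  W  L  W  L  W  L
Position 32 is L, so the second player wins.

Second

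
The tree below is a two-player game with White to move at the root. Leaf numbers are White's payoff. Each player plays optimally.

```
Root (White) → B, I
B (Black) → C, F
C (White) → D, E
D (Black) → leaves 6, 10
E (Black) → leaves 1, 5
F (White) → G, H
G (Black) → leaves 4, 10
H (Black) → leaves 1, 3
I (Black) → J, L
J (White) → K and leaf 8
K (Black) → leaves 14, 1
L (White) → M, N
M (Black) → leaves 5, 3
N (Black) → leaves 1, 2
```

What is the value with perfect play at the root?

4

D (Black): min(6, 10) = 6
E (Black): min(1, 5) = 1
C (White): max(6, 1) = 6
G (Black): min(4, 10) = 4
H (Black): min(1, 3) = 1
F (White): max(4, 1) = 4
B (Black): min(6, 4) = 4
K (Black): min(14, 1) = 1
J (White): max(1, 8) = 8
M (Black): min(5, 3) = 3
N (Black): min(1, 2) = 1
L (White): max(3, 1) = 3
I (Black): min(8, 3) = 3
Root (White): max(4, 3) = 4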